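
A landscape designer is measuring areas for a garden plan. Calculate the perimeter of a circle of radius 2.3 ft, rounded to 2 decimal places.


Shape: circle
Radius r = 2.3 ft
Formula: C = 2 * pi * r
C = 2 * pi * 2.3
C = 4.6 * pi
C = 14.45
14.45 ft


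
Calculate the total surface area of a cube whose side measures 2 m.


Shape: cube
Side s = 2 m
A cube has 6 square faces.
Formula: SA = 6 * s^2
s^2 = 4
SA = 6 * 4
SA = 24
24 m^2


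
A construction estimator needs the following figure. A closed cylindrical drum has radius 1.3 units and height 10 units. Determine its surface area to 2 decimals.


Shape: closed cylinder
Radius r = 1.3 units, Height h = 10 units
Formula: SA = 2*pi*r^2 + 2*pi*r*h = 2*pi*r*(r + h)
r + h = 11.3
2 * r * (r + h) = 2 * 1.3 * 11.3 = 29.38
SA = 29.38 * pi
SA = 92.3
92.3 units^2


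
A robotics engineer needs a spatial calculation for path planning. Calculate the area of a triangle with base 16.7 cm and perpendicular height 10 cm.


Shape: triangle
Base b = 16.7 cm, Height h = 10 cm
Formula: A = (1/2) * b * h
A = 0.5 * 16.7 * 10
A = 0.5 * 167
A = 83.5
83.5 cm^2


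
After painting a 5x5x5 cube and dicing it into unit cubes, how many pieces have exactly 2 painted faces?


Large cube: 5 x 5 x 5, cut into unit cubes.
n = 5, so n - 2 = 3
Cubes with 2 painted faces lie along the edges, excluding corners.
A cube has 12 edges; each contributes (n - 2) = 3 such cubes.
Count = 12 * 3 = 36
36 unit cubes


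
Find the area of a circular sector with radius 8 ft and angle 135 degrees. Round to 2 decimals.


Shape: circular sector
Radius r = 8 ft, Angle = 135 degrees
Formula: A = (angle/360) * pi * r^2
r^2 = 64
Fraction of circle = 135/360
A = (135/360) * pi * 64
A = 24 * pi
A = 75.4
75.4 ft^2


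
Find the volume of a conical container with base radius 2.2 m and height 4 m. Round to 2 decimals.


Shape: cone
Radius r = 2.2 m, Height h = 4 m
Formula: V = (1/3) * pi * r^2 * h
r^2 = 4.84
pi * r^2 * h = pi * 4.84 * 4 = 19.36 * pi
V = 19.36 * pi / 3
V = 20.27
20.27 m^3


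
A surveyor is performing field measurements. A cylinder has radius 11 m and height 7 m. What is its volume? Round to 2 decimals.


Shape: cylinder
Radius r = 11 m, Height h = 7 m
Formula: V = pi * r^2 * h
r^2 = 121
V = pi * 121 * 7
V = 847 * pi
V = 2660.93
2660.93 m^3


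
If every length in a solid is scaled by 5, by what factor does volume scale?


Linear scale factor k = 5
Rule: under a linear scaling by k, volumes scale by k^3.
k^3 = 5 * 5 * 5
k^3 = 25 * 5
k^3 = 125
Volume scales by a factor of 125.
125 (dimensionless)


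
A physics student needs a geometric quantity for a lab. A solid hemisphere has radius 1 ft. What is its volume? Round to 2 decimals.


Shape: hemisphere (half of a sphere)
Radius r = 1 ft
Formula: V = (1/2) * (4/3) * pi * r^3 = (2/3) * pi * r^3
r^3 = 1
(2/3) * 1 = 0.666667
V = 0.666667 * pi
V = 2.09
2.09 ft^3


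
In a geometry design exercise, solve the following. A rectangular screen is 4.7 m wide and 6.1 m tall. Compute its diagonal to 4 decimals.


Shape: rectangle (diagonal via Pythagoras)
Sides: 4.7 m and 6.1 m
Formula: d = sqrt(l^2 + w^2)
l^2 = 22.09, w^2 = 37.21
l^2 + w^2 = 59.3
d = sqrt(59.3)
d = 7.7006
7.7006 m


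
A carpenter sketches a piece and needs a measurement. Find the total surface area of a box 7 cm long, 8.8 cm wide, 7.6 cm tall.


Shape: rectangular prism
l = 7 cm, w = 8.8 cm, h = 7.6 cm
Formula: SA = 2(lw + lh + wh)
lw = 61.6, lh = 53.2, wh = 66.88
lw + lh + wh = 181.68
SA = 2 * 181.68
SA = 363.36
363.36 cm^2


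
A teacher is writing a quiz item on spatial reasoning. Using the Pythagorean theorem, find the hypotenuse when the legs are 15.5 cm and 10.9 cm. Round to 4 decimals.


Shape: right triangle
Legs a = 15.5 cm, b = 10.9 cm
Formula: c = sqrt(a^2 + b^2)
a^2 = 240.25, b^2 = 118.81
a^2 + b^2 = 359.06
c = sqrt(359.06)
c = 18.9489
18.9489 cm


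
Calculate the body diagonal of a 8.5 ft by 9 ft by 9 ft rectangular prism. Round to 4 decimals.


Shape: rectangular box (space diagonal)
l = 8.5 ft, w = 9 ft, h = 9 ft
Visualize: the diagonal of the base, then a right triangle with that diagonal and the height.
Formula: d = sqrt(l^2 + w^2 + h^2)
l^2 + w^2 + h^2 = 72.25 + 81 + 81 = 234.25
d = sqrt(234.25)
d = 15.3052
15.3052 ft


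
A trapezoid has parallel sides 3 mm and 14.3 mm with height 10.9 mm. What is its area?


Shape: trapezoid
Parallel sides a = 3 mm, b = 14.3 mm; Height h = 10.9 mm
Formula: A = (a + b) * h / 2
a + b = 3 + 14.3 = 17.3
A = 17.3 * 10.9 / 2
A = 188.57 / 2
A = 94.285
94.285 mm^2


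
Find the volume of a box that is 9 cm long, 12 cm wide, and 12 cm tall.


Shape: rectangular prism
l = 9 cm, w = 12 cm, h = 12 cm
Formula: V = l * w * h
V = 9 * 12 * 12
V = 108 * 12
V = 1296
1296 cm^3


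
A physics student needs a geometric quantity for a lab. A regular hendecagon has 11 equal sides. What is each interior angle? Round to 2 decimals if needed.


Shape: regular hendecagon (11 sides)
Formula: interior angle = (n - 2) * 180 / n
(n - 2) = 9
(n - 2) * 180 = 1620
angle = 1620 / 11
angle = 147.27
147.27 degrees


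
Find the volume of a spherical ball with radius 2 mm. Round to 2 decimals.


Shape: sphere
Radius r = 2 mm
Formula: V = (4/3) * pi * r^3
r^3 = 8
(4/3) * 8 = 10.666667
V = 10.666667 * pi
V = 33.51
33.51 mm^3


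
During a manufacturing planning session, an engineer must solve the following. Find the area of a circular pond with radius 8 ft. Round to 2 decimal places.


Shape: circle
Radius r = 8 ft
Formula: A = pi * r^2
r^2 = 8^2 = 64
A = pi * 64
A = 201.06
201.06 ft^2


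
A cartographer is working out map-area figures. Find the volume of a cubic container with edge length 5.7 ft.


Shape: cube
Side s = 5.7 ft
Formula: V = s^3
V = 5.7 * 5.7 * 5.7
V = 32.49 * 5.7
V = 185.193
185.193 ft^3


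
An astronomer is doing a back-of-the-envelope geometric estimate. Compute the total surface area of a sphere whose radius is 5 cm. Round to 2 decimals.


Shape: sphere
Radius r = 5 cm
Formula: SA = 4 * pi * r^2
r^2 = 25
SA = 4 * pi * 25
SA = 100 * pi
SA = 314.16
314.16 cm^2


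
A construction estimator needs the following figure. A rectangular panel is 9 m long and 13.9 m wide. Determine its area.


Shape: rectangle
Length l = 9 m, Width w = 13.9 m
Formula: A = l * w
A = 9 * 13.9
A = 125.1
125.1 m^2


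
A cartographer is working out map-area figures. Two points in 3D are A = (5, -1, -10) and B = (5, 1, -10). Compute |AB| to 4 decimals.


3D distance between two points
P1 = (5, -1, -10), P2 = (5, 1, -10)
Formula: d = sqrt((x2-x1)^2 + (y2-y1)^2 + (z2-z1)^2)
dx = 5 - 5 = 0
dy = 1 - -1 = 2
dz = -10 - -10 = 0
dx^2 + dy^2 + dz^2 = 0 + 4 + 0 = 4
d = sqrt(4)
d = 2.0
2 units


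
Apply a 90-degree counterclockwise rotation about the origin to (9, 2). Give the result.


Transformation: rotation about the origin
Original point: (9, 2)
Rule for 90 deg counterclockwise: (x, y) -> (-y, x)
Apply: (9, 2) -> (-2, 9)
(-2, 9)


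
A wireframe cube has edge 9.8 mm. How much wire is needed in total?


Shape: cube
Side s = 9.8 mm
A cube has 12 edges, all equal.
Formula: total edge length = 12 * s
Total = 12 * 9.8
Total = 117.6
117.6 mm


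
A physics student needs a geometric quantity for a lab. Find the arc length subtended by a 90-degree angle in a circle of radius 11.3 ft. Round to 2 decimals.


Shape: circular arc
Radius r = 11.3 ft, Angle = 90 degrees
Formula: L = (angle/360) * 2 * pi * r
2 * pi * r = 22.6 * pi
L = (90/360) * 22.6 * pi
L = 5.65 * pi
L = 17.75
17.75 ft


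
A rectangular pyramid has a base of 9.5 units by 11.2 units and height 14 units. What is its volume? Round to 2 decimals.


Shape: rectangular pyramid
Base: 9.5 units x 11.2 units, Height h = 14 units
Formula: V = (1/3) * base_area * h
base_area = 9.5 * 11.2 = 106.4
base_area * h = 106.4 * 14 = 1489.6
V = 1489.6 / 3
V = 496.53
496.53 units^3


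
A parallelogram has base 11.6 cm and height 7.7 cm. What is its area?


Shape: parallelogram
Base b = 11.6 cm, Height h = 7.7 cm
Formula: A = b * h
A = 11.6 * 7.7
A = 89.32
89.32 cm^2


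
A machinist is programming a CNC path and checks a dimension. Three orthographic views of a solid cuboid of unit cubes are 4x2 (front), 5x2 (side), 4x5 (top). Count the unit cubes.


Orthographic views of a solid rectangular block:
Front view 4 x 2 -> length = 4, height = 2
Side view 5 x 2 -> width = 5, height = 2 (consistent)
Top view 4 x 5 -> confirms length = 4, width = 5
The block is 4 x 5 x 2.
Total unit cubes = 4 * 5 * 2 = 40
40 unit cubes


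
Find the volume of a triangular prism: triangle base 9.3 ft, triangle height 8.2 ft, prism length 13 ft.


Shape: triangular prism
Triangle base = 9.3 ft, triangle height = 8.2 ft, prism length L = 13 ft
Formula: V = (1/2 * b * h_tri) * L
Cross-section area = 0.5 * 9.3 * 8.2 = 38.13
V = 38.13 * 13
V = 495.69
495.69 ft^3


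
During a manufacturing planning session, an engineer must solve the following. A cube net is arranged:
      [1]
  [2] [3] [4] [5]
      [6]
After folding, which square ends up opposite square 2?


Net: cross layout. Take square 3 as the base (bottom).
Fold the four squares in the horizontal row up around 3: 2 -> left, 4 -> right, 5 wraps to the top.
Fold 1 and 6 up from 3: 1 -> back, 6 -> front.
Opposite pairs are therefore: (1, 6), (2, 4), (3, 5).
Face 2 is opposite face 4.
face 4


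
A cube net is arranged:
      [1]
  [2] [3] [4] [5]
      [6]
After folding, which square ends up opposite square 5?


Net: cross layout. Take square 3 as the base (bottom).
Fold the four squares in the horizontal row up around 3: 2 -> left, 4 -> right, 5 wraps to the top.
Fold 1 and 6 up from 3: 1 -> back, 6 -> front.
Opposite pairs are therefore: (1, 6), (2, 4), (3, 5).
Face 5 is opposite face 3.
face 3


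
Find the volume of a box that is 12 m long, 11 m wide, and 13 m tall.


Shape: rectangular prism
l = 12 m, w = 11 m, h = 13 m
Formula: V = l * w * h
V = 12 * 11 * 13
V = 132 * 13
V = 1716
1716 m^3


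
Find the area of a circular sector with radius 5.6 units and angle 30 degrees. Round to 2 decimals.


Shape: circular sector
Radius r = 5.6 units, Angle = 30 degrees
Formula: A = (angle/360) * pi * r^2
r^2 = 31.36
Fraction of circle = 30/360
A = (30/360) * pi * 31.36
A = 2.613333 * pi
A = 8.21
8.21 units^2


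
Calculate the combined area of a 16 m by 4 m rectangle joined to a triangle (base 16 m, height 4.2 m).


Composite shape: rectangle + triangle
Rectangle area = 16 * 4 = 64
Triangle area = 0.5 * 16 * 4.2 = 33.6
Total = 64 + 33.6
Total = 97.6
97.6 m^2


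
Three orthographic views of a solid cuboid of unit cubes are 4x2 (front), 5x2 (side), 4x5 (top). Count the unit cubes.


Orthographic views of a solid rectangular block:
Front view 4 x 2 -> length = 4, height = 2
Side view 5 x 2 -> width = 5, height = 2 (consistent)
Top view 4 x 5 -> confirms length = 4, width = 5
The block is 4 x 5 x 2.
Total unit cubes = 4 * 5 * 2 = 40
40 unit cubes


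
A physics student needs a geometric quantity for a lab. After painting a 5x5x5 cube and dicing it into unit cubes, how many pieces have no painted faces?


Large cube: 5 x 5 x 5, cut into unit cubes.
n = 5, so n - 2 = 3
Unpainted cubes form the interior (n - 2)^3 block.
(n - 2)^3 = 3^3 = 27
27 unit cubes


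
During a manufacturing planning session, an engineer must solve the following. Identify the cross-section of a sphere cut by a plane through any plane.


Solid: sphere
Cutting plane: through any plane
Visualize the intersection of the plane with the solid's surface.
The boundary of the cut region is a circle.
circle


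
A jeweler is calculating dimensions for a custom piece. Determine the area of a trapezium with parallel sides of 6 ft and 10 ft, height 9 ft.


Shape: trapezoid
Parallel sides a = 6 ft, b = 10 ft; Height h = 9 ft
Formula: A = (a + b) * h / 2
a + b = 6 + 10 = 16
A = 16 * 9 / 2
A = 144 / 2
A = 72
72 ft^2


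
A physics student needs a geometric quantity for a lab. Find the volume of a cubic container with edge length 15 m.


Shape: cube
Side s = 15 m
Formula: V = s^3
V = 15 * 15 * 15
V = 225 * 15
V = 3375
3375 m^3


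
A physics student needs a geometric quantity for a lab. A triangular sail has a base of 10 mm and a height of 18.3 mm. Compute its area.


Shape: triangle
Base b = 10 mm, Height h = 18.3 mm
Formula: A = (1/2) * b * h
A = 0.5 * 10 * 18.3
A = 0.5 * 183
A = 91.5
91.5 mm^2


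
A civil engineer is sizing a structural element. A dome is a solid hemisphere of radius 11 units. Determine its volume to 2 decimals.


Shape: hemisphere (half of a sphere)
Radius r = 11 units
Formula: V = (1/2) * (4/3) * pi * r^3 = (2/3) * pi * r^3
r^3 = 1331
(2/3) * 1331 = 887.333333
V = 887.333333 * pi
V = 2787.64
2787.64 units^3


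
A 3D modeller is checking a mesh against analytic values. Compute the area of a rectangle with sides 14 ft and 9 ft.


Shape: rectangle
Length l = 14 ft, Width w = 9 ft
Formula: A = l * w
A = 14 * 9
A = 126
126 ft^2


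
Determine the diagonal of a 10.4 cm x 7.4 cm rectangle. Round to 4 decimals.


Shape: rectangle (diagonal via Pythagoras)
Sides: 10.4 cm and 7.4 cm
Formula: d = sqrt(l^2 + w^2)
l^2 = 108.16, w^2 = 54.76
l^2 + w^2 = 162.92
d = sqrt(162.92)
d = 12.764
12.764 cm


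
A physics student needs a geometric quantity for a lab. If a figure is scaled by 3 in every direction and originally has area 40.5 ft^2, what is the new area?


Linear scale factor k = 3
Original area = 40.5 ft^2
Rule: under a linear scaling by k, areas scale by k^2.
k^2 = 3^2 = 9
New area = 40.5 * 9
New area = 364.5
364.5 ft^2


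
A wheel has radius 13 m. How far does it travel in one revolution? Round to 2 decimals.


Shape: circle
Radius r = 13 m
Formula: C = 2 * pi * r
C = 2 * pi * 13
C = 26 * pi
C = 81.68
81.68 m


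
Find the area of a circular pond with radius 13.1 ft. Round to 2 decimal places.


Shape: circle
Radius r = 13.1 ft
Formula: A = pi * r^2
r^2 = 13.1^2 = 171.61
A = pi * 171.61
A = 539.13
539.13 ft^2


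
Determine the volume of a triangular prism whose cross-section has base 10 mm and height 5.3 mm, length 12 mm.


Shape: triangular prism
Triangle base = 10 mm, triangle height = 5.3 mm, prism length L = 12 mm
Formula: V = (1/2 * b * h_tri) * L
Cross-section area = 0.5 * 10 * 5.3 = 26.5
V = 26.5 * 12
V = 318
318 mm^3


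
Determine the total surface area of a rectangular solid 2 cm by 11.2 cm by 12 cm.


Shape: rectangular prism
l = 2 cm, w = 11.2 cm, h = 12 cm
Formula: SA = 2(lw + lh + wh)
lw = 22.4, lh = 24, wh = 134.4
lw + lh + wh = 180.8
SA = 2 * 180.8
SA = 361.6
361.6 cm^2


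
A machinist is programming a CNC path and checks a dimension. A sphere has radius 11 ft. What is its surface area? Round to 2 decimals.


Shape: sphere
Radius r = 11 ft
Formula: SA = 4 * pi * r^2
r^2 = 121
SA = 4 * pi * 121
SA = 484 * pi
SA = 1520.53
1520.53 ft^2


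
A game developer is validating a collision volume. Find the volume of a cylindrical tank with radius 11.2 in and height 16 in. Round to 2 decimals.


Shape: cylinder
Radius r = 11.2 in, Height h = 16 in
Formula: V = pi * r^2 * h
r^2 = 125.44
V = pi * 125.44 * 16
V = 2007.04 * pi
V = 6305.3
6305.3 in^3


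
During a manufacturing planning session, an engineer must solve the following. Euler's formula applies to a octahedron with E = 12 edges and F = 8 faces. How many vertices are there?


Polyhedron: octahedron
Euler's formula for convex polyhedra: V - E + F = 2
Given: E = 12 edges and F = 8 faces
Solve for V:
V = 2 + E - F = 2 + 12 - 8 = 6
6 vertices


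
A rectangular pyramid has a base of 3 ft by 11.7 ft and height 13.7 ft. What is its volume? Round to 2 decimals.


Shape: rectangular pyramid
Base: 3 ft x 11.7 ft, Height h = 13.7 ft
Formula: V = (1/3) * base_area * h
base_area = 3 * 11.7 = 35.1
base_area * h = 35.1 * 13.7 = 480.87
V = 480.87 / 3
V = 160.29
160.29 ft^3


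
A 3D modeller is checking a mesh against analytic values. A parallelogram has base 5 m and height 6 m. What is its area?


Shape: parallelogram
Base b = 5 m, Height h = 6 m
Formula: A = b * h
A = 5 * 6
A = 30
30 m^2


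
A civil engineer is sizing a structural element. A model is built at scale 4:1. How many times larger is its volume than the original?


Linear scale factor k = 4
Rule: under a linear scaling by k, volumes scale by k^3.
k^3 = 4 * 4 * 4
k^3 = 16 * 4
k^3 = 64
Volume scales by a factor of 64.
64 (dimensionless)


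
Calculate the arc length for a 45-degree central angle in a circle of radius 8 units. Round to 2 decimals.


Shape: circular arc
Radius r = 8 units, Angle = 45 degrees
Formula: L = (angle/360) * 2 * pi * r
2 * pi * r = 16 * pi
L = (45/360) * 16 * pi
L = 2 * pi
L = 6.28
6.28 units


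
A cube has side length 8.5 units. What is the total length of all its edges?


Shape: cube
Side s = 8.5 units
A cube has 12 edges, all equal.
Formula: total edge length = 12 * s
Total = 12 * 8.5
Total = 102
102 units


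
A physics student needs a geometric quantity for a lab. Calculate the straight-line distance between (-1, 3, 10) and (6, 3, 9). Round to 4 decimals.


3D distance between two points
P1 = (-1, 3, 10), P2 = (6, 3, 9)
Formula: d = sqrt((x2-x1)^2 + (y2-y1)^2 + (z2-z1)^2)
dx = 6 - -1 = 7
dy = 3 - 3 = 0
dz = 9 - 10 = -1
dx^2 + dy^2 + dz^2 = 49 + 0 + 1 = 50
d = sqrt(50)
d = 7.0711
7.0711 units


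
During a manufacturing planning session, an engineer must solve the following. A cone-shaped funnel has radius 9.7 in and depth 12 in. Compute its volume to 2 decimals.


Shape: cone
Radius r = 9.7 in, Height h = 12 in
Formula: V = (1/3) * pi * r^2 * h
r^2 = 94.09
pi * r^2 * h = pi * 94.09 * 12 = 1129.08 * pi
V = 1129.08 * pi / 3
V = 1182.37
1182.37 in^3


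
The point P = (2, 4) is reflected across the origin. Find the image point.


Transformation: reflection
Original point: (2, 4)
Rule for reflection through the origin: (x, y) -> (-x, -y)
Apply: (2, 4) -> (-2, -4)
(-2, -4)


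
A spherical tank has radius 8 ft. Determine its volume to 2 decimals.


Shape: sphere
Radius r = 8 ft
Formula: V = (4/3) * pi * r^3
r^3 = 512
(4/3) * 512 = 682.666667
V = 682.666667 * pi
V = 2144.66
2144.66 ft^3


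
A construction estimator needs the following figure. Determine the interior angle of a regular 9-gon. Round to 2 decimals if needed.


Shape: regular nonagon (9 sides)
Formula: interior angle = (n - 2) * 180 / n
(n - 2) = 7
(n - 2) * 180 = 1260
angle = 1260 / 9
angle = 140
140 degrees


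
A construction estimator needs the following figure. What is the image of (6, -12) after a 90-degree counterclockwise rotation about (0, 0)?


Transformation: rotation about the origin
Original point: (6, -12)
Rule for 90 deg counterclockwise: (x, y) -> (-y, x)
Apply: (6, -12) -> (12, 6)
(12, 6)


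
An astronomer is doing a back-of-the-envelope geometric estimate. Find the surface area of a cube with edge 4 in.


Shape: cube
Side s = 4 in
A cube has 6 square faces.
Formula: SA = 6 * s^2
s^2 = 16
SA = 6 * 16
SA = 96
96 in^2


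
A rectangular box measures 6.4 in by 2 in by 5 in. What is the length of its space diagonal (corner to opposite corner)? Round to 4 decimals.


Shape: rectangular box (space diagonal)
l = 6.4 in, w = 2 in, h = 5 in
Visualize: the diagonal of the base, then a right triangle with that diagonal and the height.
Formula: d = sqrt(l^2 + w^2 + h^2)
l^2 + w^2 + h^2 = 40.96 + 4 + 25 = 69.96
d = sqrt(69.96)
d = 8.3642
8.3642 in


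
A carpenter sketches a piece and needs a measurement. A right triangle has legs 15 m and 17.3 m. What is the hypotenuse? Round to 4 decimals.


Shape: right triangle
Legs a = 15 m, b = 17.3 m
Formula: c = sqrt(a^2 + b^2)
a^2 = 225, b^2 = 299.29
a^2 + b^2 = 524.29
c = sqrt(524.29)
c = 22.8974
22.8974 m


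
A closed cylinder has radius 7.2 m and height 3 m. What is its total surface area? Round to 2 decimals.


Shape: closed cylinder
Radius r = 7.2 m, Height h = 3 m
Formula: SA = 2*pi*r^2 + 2*pi*r*h = 2*pi*r*(r + h)
r + h = 10.2
2 * r * (r + h) = 2 * 7.2 * 10.2 = 146.88
SA = 146.88 * pi
SA = 461.44
461.44 m^2


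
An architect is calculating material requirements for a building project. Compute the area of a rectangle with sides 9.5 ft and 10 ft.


Shape: rectangle
Length l = 9.5 ft, Width w = 10 ft
Formula: A = l * w
A = 9.5 * 10
A = 95
95 ft^2


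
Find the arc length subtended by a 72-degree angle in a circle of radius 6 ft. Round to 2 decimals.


Shape: circular arc
Radius r = 6 ft, Angle = 72 degrees
Formula: L = (angle/360) * 2 * pi * r
2 * pi * r = 12 * pi
L = (72/360) * 12 * pi
L = 2.4 * pi
L = 7.54
7.54 ft


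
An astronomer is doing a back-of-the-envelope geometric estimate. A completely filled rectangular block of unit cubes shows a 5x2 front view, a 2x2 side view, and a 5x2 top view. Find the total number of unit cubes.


Orthographic views of a solid rectangular block:
Front view 5 x 2 -> length = 5, height = 2
Side view 2 x 2 -> width = 2, height = 2 (consistent)
Top view 5 x 2 -> confirms length = 5, width = 2
The block is 5 x 2 x 2.
Total unit cubes = 5 * 2 * 2 = 20
20 unit cubes


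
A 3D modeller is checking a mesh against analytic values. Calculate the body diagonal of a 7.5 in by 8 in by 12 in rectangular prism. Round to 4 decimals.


Shape: rectangular box (space diagonal)
l = 7.5 in, w = 8 in, h = 12 in
Visualize: the diagonal of the base, then a right triangle with that diagonal and the height.
Formula: d = sqrt(l^2 + w^2 + h^2)
l^2 + w^2 + h^2 = 56.25 + 64 + 144 = 264.25
d = sqrt(264.25)
d = 16.2558
16.2558 in


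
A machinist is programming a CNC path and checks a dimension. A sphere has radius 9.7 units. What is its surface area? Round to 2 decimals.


Shape: sphere
Radius r = 9.7 units
Formula: SA = 4 * pi * r^2
r^2 = 94.09
SA = 4 * pi * 94.09
SA = 376.36 * pi
SA = 1182.37
1182.37 units^2


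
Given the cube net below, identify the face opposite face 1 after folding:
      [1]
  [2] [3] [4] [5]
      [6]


Net: cross layout. Take square 3 as the base (bottom).
Fold the four squares in the horizontal row up around 3: 2 -> left, 4 -> right, 5 wraps to the top.
Fold 1 and 6 up from 3: 1 -> back, 6 -> front.
Opposite pairs are therefore: (1, 6), (2, 4), (3, 5).
Face 1 is opposite face 6.
face 6


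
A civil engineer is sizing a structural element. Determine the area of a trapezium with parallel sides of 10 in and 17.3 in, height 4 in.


Shape: trapezoid
Parallel sides a = 10 in, b = 17.3 in; Height h = 4 in
Formula: A = (a + b) * h / 2
a + b = 10 + 17.3 = 27.3
A = 27.3 * 4 / 2
A = 109.2 / 2
A = 54.6
54.6 in^2


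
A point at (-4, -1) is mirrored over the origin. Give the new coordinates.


Transformation: reflection
Original point: (-4, -1)
Rule for reflection through the origin: (x, y) -> (-x, -y)
Apply: (-4, -1) -> (4, 1)
(4, 1)


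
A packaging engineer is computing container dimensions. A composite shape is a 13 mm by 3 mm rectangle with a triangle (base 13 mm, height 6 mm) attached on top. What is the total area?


Composite shape: rectangle + triangle
Rectangle area = 13 * 3 = 39
Triangle area = 0.5 * 13 * 6 = 39
Total = 39 + 39
Total = 78
78 mm^2


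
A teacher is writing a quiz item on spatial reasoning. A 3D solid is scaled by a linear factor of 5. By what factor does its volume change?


Linear scale factor k = 5
Rule: under a linear scaling by k, volumes scale by k^3.
k^3 = 5 * 5 * 5
k^3 = 25 * 5
k^3 = 125
Volume scales by a factor of 125.
125 (dimensionless)


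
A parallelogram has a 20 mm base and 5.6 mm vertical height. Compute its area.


Shape: parallelogram
Base b = 20 mm, Height h = 5.6 mm
Formula: A = b * h
A = 20 * 5.6
A = 112
112 mm^2


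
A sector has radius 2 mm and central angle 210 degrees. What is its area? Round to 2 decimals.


Shape: circular sector
Radius r = 2 mm, Angle = 210 degrees
Formula: A = (angle/360) * pi * r^2
r^2 = 4
Fraction of circle = 210/360
A = (210/360) * pi * 4
A = 2.333333 * pi
A = 7.33
7.33 mm^2


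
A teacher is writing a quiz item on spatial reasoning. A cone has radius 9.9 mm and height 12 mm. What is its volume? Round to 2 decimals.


Shape: cone
Radius r = 9.9 mm, Height h = 12 mm
Formula: V = (1/3) * pi * r^2 * h
r^2 = 98.01
pi * r^2 * h = pi * 98.01 * 12 = 1176.12 * pi
V = 1176.12 * pi / 3
V = 1231.63
1231.63 mm^3


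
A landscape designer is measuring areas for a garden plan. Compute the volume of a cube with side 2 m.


Shape: cube
Side s = 2 m
Formula: V = s^3
V = 2 * 2 * 2
V = 4 * 2
V = 8
8 m^3


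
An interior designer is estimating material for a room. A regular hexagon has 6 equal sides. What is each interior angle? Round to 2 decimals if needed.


Shape: regular hexagon (6 sides)
Formula: interior angle = (n - 2) * 180 / n
(n - 2) = 4
(n - 2) * 180 = 720
angle = 720 / 6
angle = 120
120 degrees


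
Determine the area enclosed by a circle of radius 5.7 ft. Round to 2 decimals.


Shape: circle
Radius r = 5.7 ft
Formula: A = pi * r^2
r^2 = 5.7^2 = 32.49
A = pi * 32.49
A = 102.07
102.07 ft^2


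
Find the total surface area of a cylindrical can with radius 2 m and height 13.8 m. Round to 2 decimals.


Shape: closed cylinder
Radius r = 2 m, Height h = 13.8 m
Formula: SA = 2*pi*r^2 + 2*pi*r*h = 2*pi*r*(r + h)
r + h = 15.8
2 * r * (r + h) = 2 * 2 * 15.8 = 63.2
SA = 63.2 * pi
SA = 198.55
198.55 m^2


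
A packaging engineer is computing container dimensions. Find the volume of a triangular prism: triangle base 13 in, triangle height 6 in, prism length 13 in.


Shape: triangular prism
Triangle base = 13 in, triangle height = 6 in, prism length L = 13 in
Formula: V = (1/2 * b * h_tri) * L
Cross-section area = 0.5 * 13 * 6 = 39
V = 39 * 13
V = 507
507 in^3


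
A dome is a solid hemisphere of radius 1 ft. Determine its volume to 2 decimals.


Shape: hemisphere (half of a sphere)
Radius r = 1 ft
Formula: V = (1/2) * (4/3) * pi * r^3 = (2/3) * pi * r^3
r^3 = 1
(2/3) * 1 = 0.666667
V = 0.666667 * pi
V = 2.09
2.09 ft^3


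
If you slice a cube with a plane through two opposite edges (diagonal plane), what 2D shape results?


Solid: cube
Cutting plane: through two opposite edges (diagonal plane)
Visualize the intersection of the plane with the solid's surface.
The boundary of the cut region is a rectangle.
rectangle


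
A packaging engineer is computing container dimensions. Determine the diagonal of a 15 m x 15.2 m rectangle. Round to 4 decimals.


Shape: rectangle (diagonal via Pythagoras)
Sides: 15 m and 15.2 m
Formula: d = sqrt(l^2 + w^2)
l^2 = 225, w^2 = 231.04
l^2 + w^2 = 456.04
d = sqrt(456.04)
d = 21.3551
21.3551 m


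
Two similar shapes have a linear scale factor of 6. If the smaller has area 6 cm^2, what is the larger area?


Linear scale factor k = 6
Original area = 6 cm^2
Rule: under a linear scaling by k, areas scale by k^2.
k^2 = 6^2 = 36
New area = 6 * 36
New area = 216
216 cm^2


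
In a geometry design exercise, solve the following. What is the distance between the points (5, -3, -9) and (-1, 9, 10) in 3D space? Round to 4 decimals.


3D distance between two points
P1 = (5, -3, -9), P2 = (-1, 9, 10)
Formula: d = sqrt((x2-x1)^2 + (y2-y1)^2 + (z2-z1)^2)
dx = -1 - 5 = -6
dy = 9 - -3 = 12
dz = 10 - -9 = 19
dx^2 + dy^2 + dz^2 = 36 + 144 + 361 = 541
d = sqrt(541)
d = 23.2594
23.2594 units


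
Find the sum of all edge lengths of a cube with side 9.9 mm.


Shape: cube
Side s = 9.9 mm
A cube has 12 edges, all equal.
Formula: total edge length = 12 * s
Total = 12 * 9.9
Total = 118.8
118.8 mm


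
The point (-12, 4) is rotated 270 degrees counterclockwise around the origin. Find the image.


Transformation: rotation about the origin
Original point: (-12, 4)
Rule for 270 deg counterclockwise: (x, y) -> (y, -x)
Apply: (-12, 4) -> (4, 12)
(4, 12)


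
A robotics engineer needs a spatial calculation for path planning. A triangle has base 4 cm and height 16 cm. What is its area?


Shape: triangle
Base b = 4 cm, Height h = 16 cm
Formula: A = (1/2) * b * h
A = 0.5 * 4 * 16
A = 0.5 * 64
A = 32
32 cm^2


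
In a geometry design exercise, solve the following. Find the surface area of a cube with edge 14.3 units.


Shape: cube
Side s = 14.3 units
A cube has 6 square faces.
Formula: SA = 6 * s^2
s^2 = 204.49
SA = 6 * 204.49
SA = 1226.94
1226.94 units^2


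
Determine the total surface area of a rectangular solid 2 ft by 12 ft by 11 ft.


Shape: rectangular prism
l = 2 ft, w = 12 ft, h = 11 ft
Formula: SA = 2(lw + lh + wh)
lw = 24, lh = 22, wh = 132
lw + lh + wh = 178
SA = 2 * 178
SA = 356
356 ft^2


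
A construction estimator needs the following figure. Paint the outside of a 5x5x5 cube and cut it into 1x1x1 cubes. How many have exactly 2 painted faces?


Large cube: 5 x 5 x 5, cut into unit cubes.
n = 5, so n - 2 = 3
Cubes with 2 painted faces lie along the edges, excluding corners.
A cube has 12 edges; each contributes (n - 2) = 3 such cubes.
Count = 12 * 3 = 36
36 unit cubes


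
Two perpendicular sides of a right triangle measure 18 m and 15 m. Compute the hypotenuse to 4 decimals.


Shape: right triangle
Legs a = 18 m, b = 15 m
Formula: c = sqrt(a^2 + b^2)
a^2 = 324, b^2 = 225
a^2 + b^2 = 549
c = sqrt(549)
c = 23.4307
23.4307 m


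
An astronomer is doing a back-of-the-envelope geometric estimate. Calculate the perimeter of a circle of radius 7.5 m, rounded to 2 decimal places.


Shape: circle
Radius r = 7.5 m
Formula: C = 2 * pi * r
C = 2 * pi * 7.5
C = 15 * pi
C = 47.12
47.12 m


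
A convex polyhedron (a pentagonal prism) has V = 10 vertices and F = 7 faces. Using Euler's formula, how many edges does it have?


Polyhedron: pentagonal prism
Euler's formula for convex polyhedra: V - E + F = 2
Given: V = 10 vertices and F = 7 faces
Solve for E:
E = V + F - 2 = 10 + 7 - 2 = 15
15 edges


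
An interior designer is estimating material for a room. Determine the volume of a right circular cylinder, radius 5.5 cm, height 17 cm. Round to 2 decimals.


Shape: cylinder
Radius r = 5.5 cm, Height h = 17 cm
Formula: V = pi * r^2 * h
r^2 = 30.25
V = pi * 30.25 * 17
V = 514.25 * pi
V = 1615.56
1615.56 cm^3


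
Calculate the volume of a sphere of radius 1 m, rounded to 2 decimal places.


Shape: sphere
Radius r = 1 m
Formula: V = (4/3) * pi * r^3
r^3 = 1
(4/3) * 1 = 1.333333
V = 1.333333 * pi
V = 4.19
4.19 m^3


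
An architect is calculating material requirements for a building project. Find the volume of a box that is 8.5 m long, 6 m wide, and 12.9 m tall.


Shape: rectangular prism
l = 8.5 m, w = 6 m, h = 12.9 m
Formula: V = l * w * h
V = 8.5 * 6 * 12.9
V = 51 * 12.9
V = 657.9
657.9 m^3


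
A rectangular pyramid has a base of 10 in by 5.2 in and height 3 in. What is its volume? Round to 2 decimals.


Shape: rectangular pyramid
Base: 10 in x 5.2 in, Height h = 3 in
Formula: V = (1/3) * base_area * h
base_area = 10 * 5.2 = 52
base_area * h = 52 * 3 = 156
V = 156 / 3
V = 52
52 in^3


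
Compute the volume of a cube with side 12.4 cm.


Shape: cube
Side s = 12.4 cm
Formula: V = s^3
V = 12.4 * 12.4 * 12.4
V = 153.76 * 12.4
V = 1906.624
1906.624 cm^3


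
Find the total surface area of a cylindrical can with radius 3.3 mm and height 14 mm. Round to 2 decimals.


Shape: closed cylinder
Radius r = 3.3 mm, Height h = 14 mm
Formula: SA = 2*pi*r^2 + 2*pi*r*h = 2*pi*r*(r + h)
r + h = 17.3
2 * r * (r + h) = 2 * 3.3 * 17.3 = 114.18
SA = 114.18 * pi
SA = 358.71
358.71 mm^2


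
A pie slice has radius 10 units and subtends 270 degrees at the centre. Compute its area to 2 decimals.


Shape: circular sector
Radius r = 10 units, Angle = 270 degrees
Formula: A = (angle/360) * pi * r^2
r^2 = 100
Fraction of circle = 270/360
A = (270/360) * pi * 100
A = 75 * pi
A = 235.62
235.62 units^2


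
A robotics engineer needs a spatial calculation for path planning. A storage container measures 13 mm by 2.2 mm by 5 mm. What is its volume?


Shape: rectangular prism
l = 13 mm, w = 2.2 mm, h = 5 mm
Formula: V = l * w * h
V = 13 * 2.2 * 5
V = 28.6 * 5
V = 143
143 mm^3


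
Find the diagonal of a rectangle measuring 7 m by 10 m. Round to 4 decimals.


Shape: rectangle (diagonal via Pythagoras)
Sides: 7 m and 10 m
Formula: d = sqrt(l^2 + w^2)
l^2 = 49, w^2 = 100
l^2 + w^2 = 149
d = sqrt(149)
d = 12.2066
12.2066 m


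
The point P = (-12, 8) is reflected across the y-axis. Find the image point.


Transformation: reflection
Original point: (-12, 8)
Rule for reflection over the y-axis: (x, y) -> (-x, y)
Apply: (-12, 8) -> (12, 8)
(12, 8)


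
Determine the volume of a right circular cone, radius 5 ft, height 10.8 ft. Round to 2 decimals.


Shape: cone
Radius r = 5 ft, Height h = 10.8 ft
Formula: V = (1/3) * pi * r^2 * h
r^2 = 25
pi * r^2 * h = pi * 25 * 10.8 = 270 * pi
V = 270 * pi / 3
V = 282.74
282.74 ft^3


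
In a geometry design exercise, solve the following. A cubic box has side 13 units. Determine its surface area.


Shape: cube
Side s = 13 units
A cube has 6 square faces.
Formula: SA = 6 * s^2
s^2 = 169
SA = 6 * 169
SA = 1014
1014 units^2


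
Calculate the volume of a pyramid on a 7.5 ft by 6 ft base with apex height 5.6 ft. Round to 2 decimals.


Shape: rectangular pyramid
Base: 7.5 ft x 6 ft, Height h = 5.6 ft
Formula: V = (1/3) * base_area * h
base_area = 7.5 * 6 = 45
base_area * h = 45 * 5.6 = 252
V = 252 / 3
V = 84
84 ft^3


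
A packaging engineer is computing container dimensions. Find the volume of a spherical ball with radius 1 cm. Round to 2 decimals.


Shape: sphere
Radius r = 1 cm
Formula: V = (4/3) * pi * r^3
r^3 = 1
(4/3) * 1 = 1.333333
V = 1.333333 * pi
V = 4.19
4.19 cm^3


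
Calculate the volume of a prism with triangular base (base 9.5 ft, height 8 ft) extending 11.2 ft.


Shape: triangular prism
Triangle base = 9.5 ft, triangle height = 8 ft, prism length L = 11.2 ft
Formula: V = (1/2 * b * h_tri) * L
Cross-section area = 0.5 * 9.5 * 8 = 38
V = 38 * 11.2
V = 425.6
425.6 ft^3


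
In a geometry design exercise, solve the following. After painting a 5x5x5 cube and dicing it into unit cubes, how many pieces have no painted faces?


Large cube: 5 x 5 x 5, cut into unit cubes.
n = 5, so n - 2 = 3
Unpainted cubes form the interior (n - 2)^3 block.
(n - 2)^3 = 3^3 = 27
27 unit cubes


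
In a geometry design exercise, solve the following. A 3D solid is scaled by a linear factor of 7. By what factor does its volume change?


Linear scale factor k = 7
Rule: under a linear scaling by k, volumes scale by k^3.
k^3 = 7 * 7 * 7
k^3 = 49 * 7
k^3 = 343
Volume scales by a factor of 343.
343 (dimensionless)


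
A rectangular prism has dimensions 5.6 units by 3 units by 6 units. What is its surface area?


Shape: rectangular prism
l = 5.6 units, w = 3 units, h = 6 units
Formula: SA = 2(lw + lh + wh)
lw = 16.8, lh = 33.6, wh = 18
lw + lh + wh = 68.4
SA = 2 * 68.4
SA = 136.8
136.8 units^2


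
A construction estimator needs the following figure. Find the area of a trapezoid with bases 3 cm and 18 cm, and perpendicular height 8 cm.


Shape: trapezoid
Parallel sides a = 3 cm, b = 18 cm; Height h = 8 cm
Formula: A = (a + b) * h / 2
a + b = 3 + 18 = 21
A = 21 * 8 / 2
A = 168 / 2
A = 84
84 cm^2


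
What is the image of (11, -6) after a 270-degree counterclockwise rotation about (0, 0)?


Transformation: rotation about the origin
Original point: (11, -6)
Rule for 270 deg counterclockwise: (x, y) -> (y, -x)
Apply: (11, -6) -> (-6, -11)
(-6, -11)


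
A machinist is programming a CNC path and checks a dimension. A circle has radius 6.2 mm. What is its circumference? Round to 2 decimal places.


Shape: circle
Radius r = 6.2 mm
Formula: C = 2 * pi * r
C = 2 * pi * 6.2
C = 12.4 * pi
C = 38.96
38.96 mm


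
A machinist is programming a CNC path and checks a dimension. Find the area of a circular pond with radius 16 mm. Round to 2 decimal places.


Shape: circle
Radius r = 16 mm
Formula: A = pi * r^2
r^2 = 16^2 = 256
A = pi * 256
A = 804.25
804.25 mm^2


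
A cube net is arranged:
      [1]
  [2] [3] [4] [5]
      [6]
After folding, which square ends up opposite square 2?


Net: cross layout. Take square 3 as the base (bottom).
Fold the four squares in the horizontal row up around 3: 2 -> left, 4 -> right, 5 wraps to the top.
Fold 1 and 6 up from 3: 1 -> back, 6 -> front.
Opposite pairs are therefore: (1, 6), (2, 4), (3, 5).
Face 2 is opposite face 4.
face 4


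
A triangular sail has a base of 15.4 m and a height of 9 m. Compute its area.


Shape: triangle
Base b = 15.4 m, Height h = 9 m
Formula: A = (1/2) * b * h
A = 0.5 * 15.4 * 9
A = 0.5 * 138.6
A = 69.3
69.3 m^2


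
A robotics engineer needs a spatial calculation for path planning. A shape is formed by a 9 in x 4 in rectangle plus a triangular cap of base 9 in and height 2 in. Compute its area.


Composite shape: rectangle + triangle
Rectangle area = 9 * 4 = 36
Triangle area = 0.5 * 9 * 2 = 9
Total = 36 + 9
Total = 45
45 in^2


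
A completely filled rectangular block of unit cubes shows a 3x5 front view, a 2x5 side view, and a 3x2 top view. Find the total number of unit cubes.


Orthographic views of a solid rectangular block:
Front view 3 x 5 -> length = 3, height = 5
Side view 2 x 5 -> width = 2, height = 5 (consistent)
Top view 3 x 2 -> confirms length = 3, width = 2
The block is 3 x 2 x 5.
Total unit cubes = 3 * 2 * 5 = 30
30 unit cubes


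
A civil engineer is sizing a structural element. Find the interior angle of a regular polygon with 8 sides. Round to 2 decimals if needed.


Shape: regular octagon (8 sides)
Formula: interior angle = (n - 2) * 180 / n
(n - 2) = 6
(n - 2) * 180 = 1080
angle = 1080 / 8
angle = 135
135 degrees


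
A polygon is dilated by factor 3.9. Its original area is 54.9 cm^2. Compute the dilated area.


Linear scale factor k = 3.9
Original area = 54.9 cm^2
Rule: under a linear scaling by k, areas scale by k^2.
k^2 = 3.9^2 = 15.21
New area = 54.9 * 15.21
New area = 835.029
835.029 cm^2


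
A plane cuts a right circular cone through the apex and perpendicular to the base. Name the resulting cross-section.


Solid: right circular cone
Cutting plane: through the apex and perpendicular to the base
Visualize the intersection of the plane with the solid's surface.
The boundary of the cut region is a isosceles triangle.
isosceles triangle


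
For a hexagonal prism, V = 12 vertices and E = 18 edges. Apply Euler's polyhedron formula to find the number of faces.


Polyhedron: hexagonal prism
Euler's formula for convex polyhedra: V - E + F = 2
Given: V = 12 vertices and E = 18 edges
Solve for F:
F = 2 + E - V = 2 + 18 - 12 = 8
8 faces


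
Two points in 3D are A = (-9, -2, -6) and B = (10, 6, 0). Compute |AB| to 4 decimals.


3D distance between two points
P1 = (-9, -2, -6), P2 = (10, 6, 0)
Formula: d = sqrt((x2-x1)^2 + (y2-y1)^2 + (z2-z1)^2)
dx = 10 - -9 = 19
dy = 6 - -2 = 8
dz = 0 - -6 = 6
dx^2 + dy^2 + dz^2 = 361 + 64 + 36 = 461
d = sqrt(461)
d = 21.4709
21.4709 units


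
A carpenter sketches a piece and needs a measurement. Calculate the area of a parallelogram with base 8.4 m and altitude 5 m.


Shape: parallelogram
Base b = 8.4 m, Height h = 5 m
Formula: A = b * h
A = 8.4 * 5
A = 42
42 m^2


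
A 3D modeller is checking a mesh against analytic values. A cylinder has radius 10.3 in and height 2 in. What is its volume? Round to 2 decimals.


Shape: cylinder
Radius r = 10.3 in, Height h = 2 in
Formula: V = pi * r^2 * h
r^2 = 106.09
V = pi * 106.09 * 2
V = 212.18 * pi
V = 666.58
666.58 in^3


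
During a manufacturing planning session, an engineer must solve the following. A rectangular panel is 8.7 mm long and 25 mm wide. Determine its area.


Shape: rectangle
Length l = 8.7 mm, Width w = 25 mm
Formula: A = l * w
A = 8.7 * 25
A = 217.5
217.5 mm^2


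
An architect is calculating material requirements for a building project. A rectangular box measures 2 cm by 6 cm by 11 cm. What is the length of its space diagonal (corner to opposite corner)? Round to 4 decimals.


Shape: rectangular box (space diagonal)
l = 2 cm, w = 6 cm, h = 11 cm
Visualize: the diagonal of the base, then a right triangle with that diagonal and the height.
Formula: d = sqrt(l^2 + w^2 + h^2)
l^2 + w^2 + h^2 = 4 + 36 + 121 = 161
d = sqrt(161)
d = 12.6886
12.6886 cm
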